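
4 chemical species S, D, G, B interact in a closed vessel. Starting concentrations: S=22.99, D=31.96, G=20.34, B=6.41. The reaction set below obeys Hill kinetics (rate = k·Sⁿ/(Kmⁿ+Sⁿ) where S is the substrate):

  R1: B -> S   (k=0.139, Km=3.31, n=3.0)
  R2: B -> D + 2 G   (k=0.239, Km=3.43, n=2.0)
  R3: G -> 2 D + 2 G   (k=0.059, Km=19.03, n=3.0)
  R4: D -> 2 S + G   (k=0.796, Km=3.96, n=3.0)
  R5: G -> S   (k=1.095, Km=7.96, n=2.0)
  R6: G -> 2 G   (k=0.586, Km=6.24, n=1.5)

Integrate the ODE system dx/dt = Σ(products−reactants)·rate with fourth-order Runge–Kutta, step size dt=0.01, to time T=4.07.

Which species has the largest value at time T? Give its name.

Dominant species at T: S

RK4 with dt=0.01: 407 steps to T=4.07. Trajectory (selected grid times):
t=0.00: S=22.99 D=31.96 G=20.34 B=6.41
t=0.45: S=24.19 D=31.72 G=20.68 B=6.27
t=0.90: S=25.39 D=31.47 G=21.01 B=6.14
t=1.36: S=26.61 D=31.22 G=21.35 B=6.00
t=1.81: S=27.82 D=30.97 G=21.68 B=5.86
t=2.26: S=29.02 D=30.73 G=22.00 B=5.73
t=2.71: S=30.22 D=30.48 G=22.33 B=5.60
t=3.17: S=31.45 D=30.23 G=22.66 B=5.47
t=3.62: S=32.66 D=29.98 G=22.98 B=5.34
t=4.07: S=33.86 D=29.74 G=23.29 B=5.21
At T=4.07: S=33.86 D=29.74 G=23.29 B=5.21; the largest is S.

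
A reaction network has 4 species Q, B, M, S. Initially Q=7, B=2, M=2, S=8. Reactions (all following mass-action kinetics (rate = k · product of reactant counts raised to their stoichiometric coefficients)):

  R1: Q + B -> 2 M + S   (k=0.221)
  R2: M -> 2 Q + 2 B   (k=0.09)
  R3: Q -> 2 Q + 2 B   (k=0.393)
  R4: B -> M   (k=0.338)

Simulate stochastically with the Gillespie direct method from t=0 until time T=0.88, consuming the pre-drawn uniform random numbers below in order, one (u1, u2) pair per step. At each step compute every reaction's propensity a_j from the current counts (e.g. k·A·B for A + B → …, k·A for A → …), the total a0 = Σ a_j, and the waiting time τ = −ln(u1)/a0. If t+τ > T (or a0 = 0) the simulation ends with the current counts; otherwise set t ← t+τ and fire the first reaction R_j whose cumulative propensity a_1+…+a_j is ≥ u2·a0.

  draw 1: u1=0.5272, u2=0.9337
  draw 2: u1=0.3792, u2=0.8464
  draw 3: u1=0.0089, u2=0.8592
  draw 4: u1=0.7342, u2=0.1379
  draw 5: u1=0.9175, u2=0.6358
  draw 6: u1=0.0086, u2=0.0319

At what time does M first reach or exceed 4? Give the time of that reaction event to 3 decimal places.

Threshold first reached at t = 0.798

t=0.000: Q=7 B=2 M=2 S=8
Draw 1: a1=3.094, a2=0.180, a3=2.751, a4=0.676, a0=6.701; τ=−ln(0.5272)/6.701=0.096 → t=0.096; u2·a0=0.9337·6.701=6.257; a1+…+a3=6.025 < 6.257 ≤ a1+…+a4=6.701 → R4 fires; Q=7 B=1 M=3 S=8
Draw 2: a1=1.547, a2=0.270, a3=2.751, a4=0.338, a0=4.906; τ=−ln(0.3792)/4.906=0.198 → t=0.293; u2·a0=0.8464·4.906=4.152; a1+a2=1.817 < 4.152 ≤ a1+…+a3=4.568 → R3 fires; Q=8 B=3 M=3 S=8
Draw 3: a1=5.304, a2=0.270, a3=3.144, a4=1.014, a0=9.732; τ=−ln(0.0089)/9.732=0.485 → t=0.778; u2·a0=0.8592·9.732=8.362; a1+a2=5.574 < 8.362 ≤ a1+…+a3=8.718 → R3 fires; Q=9 B=5 M=3 S=8
Draw 4: a1=9.945, a2=0.270, a3=3.537, a4=1.690, a0=15.442; τ=−ln(0.7342)/15.442=0.020 → t=0.798; u2·a0=0.1379·15.442=2.129 ≤ a1=9.945 → R1 fires; Q=8 B=4 M=5 S=9
Draw 5: a1=7.072, a2=0.450, a3=3.144, a4=1.352, a0=12.018; τ=−ln(0.9175)/12.018=0.007 → t=0.806; u2·a0=0.6358·12.018=7.641; a1+a2=7.522 < 7.641 ≤ a1+…+a3=10.666 → R3 fires; Q=9 B=6 M=5 S=9
Draw 6: a1=11.934, a2=0.450, a3=3.537, a4=2.028, a0=17.949; τ=−ln(0.0086)/17.949=0.265 → t=1.071 > T=0.88: stop.
M first becomes ≥ 4 when it reaches 5 at the event at t=0.798.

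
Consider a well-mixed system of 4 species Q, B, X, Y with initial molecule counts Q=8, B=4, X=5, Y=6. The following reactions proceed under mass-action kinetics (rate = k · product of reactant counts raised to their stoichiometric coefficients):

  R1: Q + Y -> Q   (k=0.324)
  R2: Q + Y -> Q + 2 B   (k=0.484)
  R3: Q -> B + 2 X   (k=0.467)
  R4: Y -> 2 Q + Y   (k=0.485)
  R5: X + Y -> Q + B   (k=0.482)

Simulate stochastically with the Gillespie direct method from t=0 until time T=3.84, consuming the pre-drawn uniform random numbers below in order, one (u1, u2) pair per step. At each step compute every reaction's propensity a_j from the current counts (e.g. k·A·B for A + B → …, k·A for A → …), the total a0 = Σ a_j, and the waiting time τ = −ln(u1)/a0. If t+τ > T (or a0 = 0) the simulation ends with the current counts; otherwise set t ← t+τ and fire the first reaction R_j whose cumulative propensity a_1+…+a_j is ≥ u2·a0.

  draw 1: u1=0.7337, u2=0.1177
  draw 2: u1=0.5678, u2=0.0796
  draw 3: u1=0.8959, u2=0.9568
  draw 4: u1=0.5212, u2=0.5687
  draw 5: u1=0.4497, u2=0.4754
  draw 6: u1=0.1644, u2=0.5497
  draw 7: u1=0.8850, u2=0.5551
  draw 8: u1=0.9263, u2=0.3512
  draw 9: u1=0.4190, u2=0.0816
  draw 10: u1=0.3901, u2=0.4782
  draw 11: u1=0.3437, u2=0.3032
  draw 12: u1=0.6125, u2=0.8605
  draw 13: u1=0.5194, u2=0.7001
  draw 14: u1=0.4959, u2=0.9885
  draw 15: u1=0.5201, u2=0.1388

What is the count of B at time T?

t=0.000: Q=8 B=4 X=5 Y=6
Draw 1: a1=15.552, a2=23.232, a3=3.736, a4=2.910, a5=14.460, a0=59.890; τ=−ln(0.7337)/59.890=0.005 → t=0.005; u2·a0=0.1177·59.890=7.049 ≤ a1=15.552 → R1 fires; Q=8 B=4 X=5 Y=5
Draw 2: a1=12.960, a2=19.360, a3=3.736, a4=2.425, a5=12.050, a0=50.531; τ=−ln(0.5678)/50.531=0.011 → t=0.016; u2·a0=0.0796·50.531=4.022 ≤ a1=12.960 → R1 fires; Q=8 B=4 X=5 Y=4
Draw 3: a1=10.368, a2=15.488, a3=3.736, a4=1.940, a5=9.640, a0=41.172; τ=−ln(0.8959)/41.172=0.003 → t=0.019; u2·a0=0.9568·41.172=39.393; a1+…+a4=31.532 < 39.393 ≤ a1+…+a5=41.172 → R5 fires; Q=9 B=5 X=4 Y=3
Draw 4: a1=8.748, a2=13.068, a3=4.203, a4=1.455, a5=5.784, a0=33.258; τ=−ln(0.5212)/33.258=0.020 → t=0.039; u2·a0=0.5687·33.258=18.914; a1=8.748 < 18.914 ≤ a1+a2=21.816 → R2 fires; Q=9 B=7 X=4 Y=2
Draw 5: a1=5.832, a2=8.712, a3=4.203, a4=0.970, a5=3.856, a0=23.573; τ=−ln(0.4497)/23.573=0.034 → t=0.073; u2·a0=0.4754·23.573=11.207; a1=5.832 < 11.207 ≤ a1+a2=14.544 → R2 fires; Q=9 B=9 X=4 Y=1
Draw 6: a1=2.916, a2=4.356, a3=4.203, a4=0.485, a5=1.928, a0=13.888; τ=−ln(0.1644)/13.888=0.130 → t=0.203; u2·a0=0.5497·13.888=7.634; a1+a2=7.272 < 7.634 ≤ a1+…+a3=11.475 → R3 fires; Q=8 B=10 X=6 Y=1
Draw 7: a1=2.592, a2=3.872, a3=3.736, a4=0.485, a5=2.892, a0=13.577; τ=−ln(0.8850)/13.577=0.009 → t=0.212; u2·a0=0.5551·13.577=7.537; a1+a2=6.464 < 7.537 ≤ a1+…+a3=10.200 → R3 fires; Q=7 B=11 X=8 Y=1
Draw 8: a1=2.268, a2=3.388, a3=3.269, a4=0.485, a5=3.856, a0=13.266; τ=−ln(0.9263)/13.266=0.006 → t=0.217; u2·a0=0.3512·13.266=4.659; a1=2.268 < 4.659 ≤ a1+a2=5.656 → R2 fires; Q=7 B=13 X=8 Y=0
Draw 9: a1=0.000, a2=0.000, a3=3.269, a4=0.000, a5=0.000, a0=3.269; τ=−ln(0.4190)/3.269=0.266 → t=0.483; u2·a0=0.0816·3.269=0.267; a1+a2=0.000 < 0.267 ≤ a1+…+a3=3.269 → R3 fires; Q=6 B=14 X=10 Y=0
Draw 10: a1=0.000, a2=0.000, a3=2.802, a4=0.000, a5=0.000, a0=2.802; τ=−ln(0.3901)/2.802=0.336 → t=0.819; u2·a0=0.4782·2.802=1.340; a1+a2=0.000 < 1.340 ≤ a1+…+a3=2.802 → R3 fires; Q=5 B=15 X=12 Y=0
Draw 11: a1=0.000, a2=0.000, a3=2.335, a4=0.000, a5=0.000, a0=2.335; τ=−ln(0.3437)/2.335=0.457 → t=1.277; u2·a0=0.3032·2.335=0.708; a1+a2=0.000 < 0.708 ≤ a1+…+a3=2.335 → R3 fires; Q=4 B=16 X=14 Y=0
Draw 12: a1=0.000, a2=0.000, a3=1.868, a4=0.000, a5=0.000, a0=1.868; τ=−ln(0.6125)/1.868=0.262 → t=1.539; u2·a0=0.8605·1.868=1.607; a1+a2=0.000 < 1.607 ≤ a1+…+a3=1.868 → R3 fires; Q=3 B=17 X=16 Y=0
Draw 13: a1=0.000, a2=0.000, a3=1.401, a4=0.000, a5=0.000, a0=1.401; τ=−ln(0.5194)/1.401=0.468 → t=2.007; u2·a0=0.7001·1.401=0.981; a1+a2=0.000 < 0.981 ≤ a1+…+a3=1.401 → R3 fires; Q=2 B=18 X=18 Y=0
Draw 14: a1=0.000, a2=0.000, a3=0.934, a4=0.000, a5=0.000, a0=0.934; τ=−ln(0.4959)/0.934=0.751 → t=2.758; u2·a0=0.9885·0.934=0.923; a1+a2=0.000 < 0.923 ≤ a1+…+a3=0.934 → R3 fires; Q=1 B=19 X=20 Y=0
Draw 15: a1=0.000, a2=0.000, a3=0.467, a4=0.000, a5=0.000, a0=0.467; τ=−ln(0.5201)/0.467=1.400 → t=4.158 > T=3.84: stop.
Read off B at T=3.84: 19

B at T = 19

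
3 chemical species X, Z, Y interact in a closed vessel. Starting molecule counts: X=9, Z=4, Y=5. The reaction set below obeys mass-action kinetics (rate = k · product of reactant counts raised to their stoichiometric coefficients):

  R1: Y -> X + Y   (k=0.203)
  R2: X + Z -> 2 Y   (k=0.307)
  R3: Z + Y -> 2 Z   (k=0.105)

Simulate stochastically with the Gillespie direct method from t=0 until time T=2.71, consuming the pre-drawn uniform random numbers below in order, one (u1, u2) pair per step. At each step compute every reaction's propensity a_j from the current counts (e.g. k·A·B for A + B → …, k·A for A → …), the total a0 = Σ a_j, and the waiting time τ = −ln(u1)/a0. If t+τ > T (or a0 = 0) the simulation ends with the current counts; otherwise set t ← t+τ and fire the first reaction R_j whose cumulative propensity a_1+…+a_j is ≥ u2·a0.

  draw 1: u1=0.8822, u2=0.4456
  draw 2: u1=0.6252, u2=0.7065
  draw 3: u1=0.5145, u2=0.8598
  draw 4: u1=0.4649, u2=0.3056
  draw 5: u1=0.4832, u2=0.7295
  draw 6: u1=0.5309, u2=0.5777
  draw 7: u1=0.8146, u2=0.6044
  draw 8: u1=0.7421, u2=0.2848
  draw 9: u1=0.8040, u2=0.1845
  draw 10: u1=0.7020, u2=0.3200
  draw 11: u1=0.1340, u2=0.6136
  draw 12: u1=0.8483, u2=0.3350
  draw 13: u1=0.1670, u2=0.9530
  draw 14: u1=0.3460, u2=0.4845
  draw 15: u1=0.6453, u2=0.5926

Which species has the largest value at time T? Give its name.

Dominant species at T: Y

t=0.000: X=9 Z=4 Y=5
Draw 1: a1=1.015, a2=11.052, a3=2.100, a0=14.167; τ=−ln(0.8822)/14.167=0.009 → t=0.009; u2·a0=0.4456·14.167=6.313; a1=1.015 < 6.313 ≤ a1+a2=12.067 → R2 fires; X=8 Z=3 Y=7
Draw 2: a1=1.421, a2=7.368, a3=2.205, a0=10.994; τ=−ln(0.6252)/10.994=0.043 → t=0.052; u2·a0=0.7065·10.994=7.767; a1=1.421 < 7.767 ≤ a1+a2=8.789 → R2 fires; X=7 Z=2 Y=9
Draw 3: a1=1.827, a2=4.298, a3=1.890, a0=8.015; τ=−ln(0.5145)/8.015=0.083 → t=0.134; u2·a0=0.8598·8.015=6.891; a1+a2=6.125 < 6.891 ≤ a1+…+a3=8.015 → R3 fires; X=7 Z=3 Y=8
Draw 4: a1=1.624, a2=6.447, a3=2.520, a0=10.591; τ=−ln(0.4649)/10.591=0.072 → t=0.207; u2·a0=0.3056·10.591=3.237; a1=1.624 < 3.237 ≤ a1+a2=8.071 → R2 fires; X=6 Z=2 Y=10
Draw 5: a1=2.030, a2=3.684, a3=2.100, a0=7.814; τ=−ln(0.4832)/7.814=0.093 → t=0.300; u2·a0=0.7295·7.814=5.700; a1=2.030 < 5.700 ≤ a1+a2=5.714 → R2 fires; X=5 Z=1 Y=12
Draw 6: a1=2.436, a2=1.535, a3=1.260, a0=5.231; τ=−ln(0.5309)/5.231=0.121 → t=0.421; u2·a0=0.5777·5.231=3.022; a1=2.436 < 3.022 ≤ a1+a2=3.971 → R2 fires; X=4 Z=0 Y=14
Draw 7: a1=2.842, a2=0.000, a3=0.000, a0=2.842; τ=−ln(0.8146)/2.842=0.072 → t=0.493; u2·a0=0.6044·2.842=1.718 ≤ a1=2.842 → R1 fires; X=5 Z=0 Y=14
Draw 8: a1=2.842, a2=0.000, a3=0.000, a0=2.842; τ=−ln(0.7421)/2.842=0.105 → t=0.598; u2·a0=0.2848·2.842=0.809 ≤ a1=2.842 → R1 fires; X=6 Z=0 Y=14
Draw 9: a1=2.842, a2=0.000, a3=0.000, a0=2.842; τ=−ln(0.8040)/2.842=0.077 → t=0.675; u2·a0=0.1845·2.842=0.524 ≤ a1=2.842 → R1 fires; X=7 Z=0 Y=14
Draw 10: a1=2.842, a2=0.000, a3=0.000, a0=2.842; τ=−ln(0.7020)/2.842=0.124 → t=0.799; u2·a0=0.3200·2.842=0.909 ≤ a1=2.842 → R1 fires; X=8 Z=0 Y=14
Draw 11: a1=2.842, a2=0.000, a3=0.000, a0=2.842; τ=−ln(0.1340)/2.842=0.707 → t=1.507; u2·a0=0.6136·2.842=1.744 ≤ a1=2.842 → R1 fires; X=9 Z=0 Y=14
Draw 12: a1=2.842, a2=0.000, a3=0.000, a0=2.842; τ=−ln(0.8483)/2.842=0.058 → t=1.564; u2·a0=0.3350·2.842=0.952 ≤ a1=2.842 → R1 fires; X=10 Z=0 Y=14
Draw 13: a1=2.842, a2=0.000, a3=0.000, a0=2.842; τ=−ln(0.1670)/2.842=0.630 → t=2.194; u2·a0=0.9530·2.842=2.708 ≤ a1=2.842 → R1 fires; X=11 Z=0 Y=14
Draw 14: a1=2.842, a2=0.000, a3=0.000, a0=2.842; τ=−ln(0.3460)/2.842=0.373 → t=2.568; u2·a0=0.4845·2.842=1.377 ≤ a1=2.842 → R1 fires; X=12 Z=0 Y=14
Draw 15: a1=2.842, a2=0.000, a3=0.000, a0=2.842; τ=−ln(0.6453)/2.842=0.154 → t=2.722 > T=2.71: stop.
At T=2.71: X=12 Z=0 Y=14; the largest is Y.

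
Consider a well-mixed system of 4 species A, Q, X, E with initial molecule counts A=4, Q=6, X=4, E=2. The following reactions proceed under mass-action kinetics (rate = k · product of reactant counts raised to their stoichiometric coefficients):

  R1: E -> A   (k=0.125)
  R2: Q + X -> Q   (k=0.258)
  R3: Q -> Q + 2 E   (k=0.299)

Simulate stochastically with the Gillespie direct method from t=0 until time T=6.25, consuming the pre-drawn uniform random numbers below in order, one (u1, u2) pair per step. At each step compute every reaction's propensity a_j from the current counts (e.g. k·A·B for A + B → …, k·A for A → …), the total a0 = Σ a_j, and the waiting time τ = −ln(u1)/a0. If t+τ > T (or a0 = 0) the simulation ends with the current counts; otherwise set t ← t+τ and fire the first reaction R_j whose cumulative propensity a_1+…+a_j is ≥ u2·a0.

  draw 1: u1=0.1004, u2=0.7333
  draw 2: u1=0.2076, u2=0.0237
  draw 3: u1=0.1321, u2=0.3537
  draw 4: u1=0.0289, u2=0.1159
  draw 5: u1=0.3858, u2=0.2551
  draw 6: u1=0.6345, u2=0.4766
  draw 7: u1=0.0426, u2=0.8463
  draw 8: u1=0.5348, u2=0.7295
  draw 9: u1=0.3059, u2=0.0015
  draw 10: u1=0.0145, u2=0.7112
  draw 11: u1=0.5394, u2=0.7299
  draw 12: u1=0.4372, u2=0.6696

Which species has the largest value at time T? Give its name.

t=0.000: A=4 Q=6 X=4 E=2
Draw 1: a1=0.250, a2=6.192, a3=1.794, a0=8.236; τ=−ln(0.1004)/8.236=0.279 → t=0.279; u2·a0=0.7333·8.236=6.039; a1=0.250 < 6.039 ≤ a1+a2=6.442 → R2 fires; A=4 Q=6 X=3 E=2
Draw 2: a1=0.250, a2=4.644, a3=1.794, a0=6.688; τ=−ln(0.2076)/6.688=0.235 → t=0.514; u2·a0=0.0237·6.688=0.159 ≤ a1=0.250 → R1 fires; A=5 Q=6 X=3 E=1
Draw 3: a1=0.125, a2=4.644, a3=1.794, a0=6.563; τ=−ln(0.1321)/6.563=0.308 → t=0.823; u2·a0=0.3537·6.563=2.321; a1=0.125 < 2.321 ≤ a1+a2=4.769 → R2 fires; A=5 Q=6 X=2 E=1
Draw 4: a1=0.125, a2=3.096, a3=1.794, a0=5.015; τ=−ln(0.0289)/5.015=0.707 → t=1.529; u2·a0=0.1159·5.015=0.581; a1=0.125 < 0.581 ≤ a1+a2=3.221 → R2 fires; A=5 Q=6 X=1 E=1
Draw 5: a1=0.125, a2=1.548, a3=1.794, a0=3.467; τ=−ln(0.3858)/3.467=0.275 → t=1.804; u2·a0=0.2551·3.467=0.884; a1=0.125 < 0.884 ≤ a1+a2=1.673 → R2 fires; A=5 Q=6 X=0 E=1
Draw 6: a1=0.125, a2=0.000, a3=1.794, a0=1.919; τ=−ln(0.6345)/1.919=0.237 → t=2.041; u2·a0=0.4766·1.919=0.915; a1+a2=0.125 < 0.915 ≤ a1+…+a3=1.919 → R3 fires; A=5 Q=6 X=0 E=3
Draw 7: a1=0.375, a2=0.000, a3=1.794, a0=2.169; τ=−ln(0.0426)/2.169=1.455 → t=3.496; u2·a0=0.8463·2.169=1.836; a1+a2=0.375 < 1.836 ≤ a1+…+a3=2.169 → R3 fires; A=5 Q=6 X=0 E=5
Draw 8: a1=0.625, a2=0.000, a3=1.794, a0=2.419; τ=−ln(0.5348)/2.419=0.259 → t=3.755; u2·a0=0.7295·2.419=1.765; a1+a2=0.625 < 1.765 ≤ a1+…+a3=2.419 → R3 fires; A=5 Q=6 X=0 E=7
Draw 9: a1=0.875, a2=0.000, a3=1.794, a0=2.669; τ=−ln(0.3059)/2.669=0.444 → t=4.199; u2·a0=0.0015·2.669=0.004 ≤ a1=0.875 → R1 fires; A=6 Q=6 X=0 E=6
Draw 10: a1=0.750, a2=0.000, a3=1.794, a0=2.544; τ=−ln(0.0145)/2.544=1.664 → t=5.863; u2·a0=0.7112·2.544=1.809; a1+a2=0.750 < 1.809 ≤ a1+…+a3=2.544 → R3 fires; A=6 Q=6 X=0 E=8
Draw 11: a1=1.000, a2=0.000, a3=1.794, a0=2.794; τ=−ln(0.5394)/2.794=0.221 → t=6.084; u2·a0=0.7299·2.794=2.039; a1+a2=1.000 < 2.039 ≤ a1+…+a3=2.794 → R3 fires; A=6 Q=6 X=0 E=10
Draw 12: a1=1.250, a2=0.000, a3=1.794, a0=3.044; τ=−ln(0.4372)/3.044=0.272 → t=6.355 > T=6.25: stop.
At T=6.25: A=6 Q=6 X=0 E=10; the largest is E.

Dominant species at T: E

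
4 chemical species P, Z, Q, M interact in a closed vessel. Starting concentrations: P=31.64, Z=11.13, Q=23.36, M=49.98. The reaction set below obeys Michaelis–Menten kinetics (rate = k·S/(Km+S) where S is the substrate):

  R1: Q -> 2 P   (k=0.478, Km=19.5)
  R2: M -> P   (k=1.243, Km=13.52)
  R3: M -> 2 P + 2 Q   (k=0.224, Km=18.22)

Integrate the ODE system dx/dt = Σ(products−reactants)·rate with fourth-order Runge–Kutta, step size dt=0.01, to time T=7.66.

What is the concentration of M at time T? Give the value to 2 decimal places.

M at T = 41.41

RK4 with dt=0.01: 766 steps to T=7.66. Trajectory (selected grid times):
t=0.00: P=31.64 Z=11.13 Q=23.36 M=49.98
t=0.85: P=33.19 Z=11.13 Q=23.42 M=49.01
t=1.70: P=34.74 Z=11.13 Q=23.47 M=48.05
t=2.55: P=36.28 Z=11.13 Q=23.53 M=47.09
t=3.40: P=37.82 Z=11.13 Q=23.58 M=46.13
t=4.26: P=39.37 Z=11.13 Q=23.63 M=45.17
t=5.11: P=40.89 Z=11.13 Q=23.67 M=44.22
t=5.96: P=42.42 Z=11.13 Q=23.72 M=43.28
t=6.81: P=43.93 Z=11.13 Q=23.76 M=42.34
t=7.66: P=45.44 Z=11.13 Q=23.81 M=41.41
Read off M at T=7.66: 41.41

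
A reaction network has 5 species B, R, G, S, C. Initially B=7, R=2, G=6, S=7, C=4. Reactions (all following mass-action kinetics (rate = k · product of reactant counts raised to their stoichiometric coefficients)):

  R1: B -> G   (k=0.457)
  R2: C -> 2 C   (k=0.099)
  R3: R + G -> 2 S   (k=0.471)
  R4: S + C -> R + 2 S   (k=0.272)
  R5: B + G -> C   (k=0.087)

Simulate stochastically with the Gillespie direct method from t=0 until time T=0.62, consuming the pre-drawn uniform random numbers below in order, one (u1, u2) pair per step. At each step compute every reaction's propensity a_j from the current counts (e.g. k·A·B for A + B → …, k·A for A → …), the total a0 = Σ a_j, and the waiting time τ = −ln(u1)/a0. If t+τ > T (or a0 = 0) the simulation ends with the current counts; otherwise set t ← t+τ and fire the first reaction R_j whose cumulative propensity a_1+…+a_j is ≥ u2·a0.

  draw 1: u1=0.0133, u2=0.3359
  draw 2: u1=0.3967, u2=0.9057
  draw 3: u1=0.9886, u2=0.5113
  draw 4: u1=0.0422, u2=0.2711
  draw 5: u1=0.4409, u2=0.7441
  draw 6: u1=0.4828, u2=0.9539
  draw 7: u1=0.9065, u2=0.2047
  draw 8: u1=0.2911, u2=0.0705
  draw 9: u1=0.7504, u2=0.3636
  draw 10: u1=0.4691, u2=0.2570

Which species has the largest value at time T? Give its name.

t=0.000: B=7 R=2 G=6 S=7 C=4
Draw 1: a1=3.199, a2=0.396, a3=5.652, a4=7.616, a5=3.654, a0=20.517; τ=−ln(0.0133)/20.517=0.211 → t=0.211; u2·a0=0.3359·20.517=6.892; a1+a2=3.595 < 6.892 ≤ a1+…+a3=9.247 → R3 fires; B=7 R=1 G=5 S=9 C=4
Draw 2: a1=3.199, a2=0.396, a3=2.355, a4=9.792, a5=3.045, a0=18.787; τ=−ln(0.3967)/18.787=0.049 → t=0.260; u2·a0=0.9057·18.787=17.015; a1+…+a4=15.742 < 17.015 ≤ a1+…+a5=18.787 → R5 fires; B=6 R=1 G=4 S=9 C=5
Draw 3: a1=2.742, a2=0.495, a3=1.884, a4=12.240, a5=2.088, a0=19.449; τ=−ln(0.9886)/19.449=0.001 → t=0.260; u2·a0=0.5113·19.449=9.944; a1+…+a3=5.121 < 9.944 ≤ a1+…+a4=17.361 → R4 fires; B=6 R=2 G=4 S=10 C=4
Draw 4: a1=2.742, a2=0.396, a3=3.768, a4=10.880, a5=2.088, a0=19.874; τ=−ln(0.0422)/19.874=0.159 → t=0.420; u2·a0=0.2711·19.874=5.388; a1+a2=3.138 < 5.388 ≤ a1+…+a3=6.906 → R3 fires; B=6 R=1 G=3 S=12 C=4
Draw 5: a1=2.742, a2=0.396, a3=1.413, a4=13.056, a5=1.566, a0=19.173; τ=−ln(0.4409)/19.173=0.043 → t=0.462; u2·a0=0.7441·19.173=14.267; a1+…+a3=4.551 < 14.267 ≤ a1+…+a4=17.607 → R4 fires; B=6 R=2 G=3 S=13 C=3
Draw 6: a1=2.742, a2=0.297, a3=2.826, a4=10.608, a5=1.566, a0=18.039; τ=−ln(0.4828)/18.039=0.040 → t=0.503; u2·a0=0.9539·18.039=17.207; a1+…+a4=16.473 < 17.207 ≤ a1+…+a5=18.039 → R5 fires; B=5 R=2 G=2 S=13 C=4
Draw 7: a1=2.285, a2=0.396, a3=1.884, a4=14.144, a5=0.870, a0=19.579; τ=−ln(0.9065)/19.579=0.005 → t=0.508; u2·a0=0.2047·19.579=4.008; a1+a2=2.681 < 4.008 ≤ a1+…+a3=4.565 → R3 fires; B=5 R=1 G=1 S=15 C=4
Draw 8: a1=2.285, a2=0.396, a3=0.471, a4=16.320, a5=0.435, a0=19.907; τ=−ln(0.2911)/19.907=0.062 → t=0.570; u2·a0=0.0705·19.907=1.403 ≤ a1=2.285 → R1 fires; B=4 R=1 G=2 S=15 C=4
Draw 9: a1=1.828, a2=0.396, a3=0.942, a4=16.320, a5=0.696, a0=20.182; τ=−ln(0.7504)/20.182=0.014 → t=0.584; u2·a0=0.3636·20.182=7.338; a1+…+a3=3.166 < 7.338 ≤ a1+…+a4=19.486 → R4 fires; B=4 R=2 G=2 S=16 C=3
Draw 10: a1=1.828, a2=0.297, a3=1.884, a4=13.056, a5=0.696, a0=17.761; τ=−ln(0.4691)/17.761=0.043 → t=0.627 > T=0.62: stop.
At T=0.62: B=4 R=2 G=2 S=16 C=3; the largest is S.

Dominant species at T: S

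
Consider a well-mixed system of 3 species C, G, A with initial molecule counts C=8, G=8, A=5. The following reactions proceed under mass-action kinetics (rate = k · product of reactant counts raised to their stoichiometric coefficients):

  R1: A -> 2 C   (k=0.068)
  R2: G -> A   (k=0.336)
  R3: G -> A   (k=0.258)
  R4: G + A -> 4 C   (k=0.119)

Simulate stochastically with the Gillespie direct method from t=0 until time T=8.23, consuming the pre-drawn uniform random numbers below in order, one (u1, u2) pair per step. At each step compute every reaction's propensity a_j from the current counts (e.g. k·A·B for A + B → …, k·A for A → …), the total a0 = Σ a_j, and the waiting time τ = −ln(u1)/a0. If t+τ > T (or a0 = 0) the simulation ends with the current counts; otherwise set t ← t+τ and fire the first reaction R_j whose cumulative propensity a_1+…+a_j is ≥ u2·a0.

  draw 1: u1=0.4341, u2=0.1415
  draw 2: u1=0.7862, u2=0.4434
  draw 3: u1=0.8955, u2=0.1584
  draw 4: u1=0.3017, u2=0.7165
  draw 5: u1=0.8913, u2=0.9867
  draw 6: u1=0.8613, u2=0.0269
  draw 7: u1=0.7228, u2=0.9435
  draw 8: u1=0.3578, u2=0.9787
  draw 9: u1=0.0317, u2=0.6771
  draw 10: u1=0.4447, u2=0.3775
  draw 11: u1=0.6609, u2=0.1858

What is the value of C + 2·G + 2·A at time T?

Check how each reaction changes W = C + 2·G + 2·A (weight of products minus weight of reactants):
R1: A -> 2 C: (1·2) − (2·1) = 2 − 2 = 0
R2: G -> A: (2·1) − (2·1) = 2 − 2 = 0
R3: G -> A: (2·1) − (2·1) = 2 − 2 = 0
R4: G + A -> 4 C: (1·4) − (2·1 + 2·1) = 4 − 4 = 0
Every reaction leaves W unchanged, so W is conserved and no simulation is needed: W(T) = W(0) = 8 + 2·8 + 2·5 = 34

Value at T = 34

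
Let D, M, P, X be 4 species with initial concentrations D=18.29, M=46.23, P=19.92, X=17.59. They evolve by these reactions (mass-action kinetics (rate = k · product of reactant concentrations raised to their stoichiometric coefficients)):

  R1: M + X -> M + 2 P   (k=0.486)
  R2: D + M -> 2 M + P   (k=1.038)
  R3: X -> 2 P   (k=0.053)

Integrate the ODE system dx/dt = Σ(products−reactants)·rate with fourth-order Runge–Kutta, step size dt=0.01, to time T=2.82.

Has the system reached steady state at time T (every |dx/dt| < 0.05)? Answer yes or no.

RK4 with dt=0.01: 282 steps to T=2.82. Trajectory (selected grid times):
t=0.00: D=18.29 M=46.23 P=19.92 X=17.59
t=0.31: D=0.00 M=64.52 P=73.39 X=0.00
t=0.63: D=0.00 M=64.52 P=73.39 X=0.00
t=0.94: D=0.00 M=64.52 P=73.39 X=0.00
t=1.25: D=0.00 M=64.52 P=73.39 X=0.00
t=1.57: D=0.00 M=64.52 P=73.39 X=0.00
t=1.88: D=0.00 M=64.52 P=73.39 X=0.00
t=2.19: D=0.00 M=64.52 P=73.39 X=0.00
t=2.51: D=0.00 M=64.52 P=73.39 X=0.00
t=2.82: D=0.00 M=64.52 P=73.39 X=0.00
Rates at T: R1=0.0000, R2=0.0000, R3=0.0000
dx/dt at T (Σ net stoichiometry × rate): D=-0.0000, M=+0.0000, P=+0.0000, X=-0.0000
Largest |dx/dt| is |+0.0000| (P) < 0.05 → steady.

Steady state at T: yes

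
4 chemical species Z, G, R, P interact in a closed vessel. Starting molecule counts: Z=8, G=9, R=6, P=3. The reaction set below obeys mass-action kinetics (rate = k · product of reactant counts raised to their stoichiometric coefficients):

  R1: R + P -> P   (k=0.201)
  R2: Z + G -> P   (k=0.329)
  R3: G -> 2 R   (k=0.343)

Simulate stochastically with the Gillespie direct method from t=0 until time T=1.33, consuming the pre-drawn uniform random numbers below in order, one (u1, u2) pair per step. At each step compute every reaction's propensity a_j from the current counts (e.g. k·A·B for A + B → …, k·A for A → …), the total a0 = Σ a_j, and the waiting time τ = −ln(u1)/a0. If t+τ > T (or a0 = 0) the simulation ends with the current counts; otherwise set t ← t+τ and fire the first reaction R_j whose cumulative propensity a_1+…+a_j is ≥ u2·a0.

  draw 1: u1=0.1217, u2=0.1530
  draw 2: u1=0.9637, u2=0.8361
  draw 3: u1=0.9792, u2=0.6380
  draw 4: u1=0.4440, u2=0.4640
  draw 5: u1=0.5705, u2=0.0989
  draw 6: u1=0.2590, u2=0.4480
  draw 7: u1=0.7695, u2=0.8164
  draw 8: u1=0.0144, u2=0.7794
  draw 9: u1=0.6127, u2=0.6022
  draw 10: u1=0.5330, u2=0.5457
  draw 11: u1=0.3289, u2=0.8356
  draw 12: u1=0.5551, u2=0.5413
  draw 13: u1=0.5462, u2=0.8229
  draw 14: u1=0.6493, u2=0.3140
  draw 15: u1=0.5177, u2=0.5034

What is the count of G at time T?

t=0.000: Z=8 G=9 R=6 P=3
Draw 1: a1=3.618, a2=23.688, a3=3.087, a0=30.393; τ=−ln(0.1217)/30.393=0.069 → t=0.069; u2·a0=0.1530·30.393=4.650; a1=3.618 < 4.650 ≤ a1+a2=27.306 → R2 fires; Z=7 G=8 R=6 P=4
Draw 2: a1=4.824, a2=18.424, a3=2.744, a0=25.992; τ=−ln(0.9637)/25.992=0.001 → t=0.071; u2·a0=0.8361·25.992=21.732; a1=4.824 < 21.732 ≤ a1+a2=23.248 → R2 fires; Z=6 G=7 R=6 P=5
Draw 3: a1=6.030, a2=13.818, a3=2.401, a0=22.249; τ=−ln(0.9792)/22.249=0.001 → t=0.072; u2·a0=0.6380·22.249=14.195; a1=6.030 < 14.195 ≤ a1+a2=19.848 → R2 fires; Z=5 G=6 R=6 P=6
Draw 4: a1=7.236, a2=9.870, a3=2.058, a0=19.164; τ=−ln(0.4440)/19.164=0.042 → t=0.114; u2·a0=0.4640·19.164=8.892; a1=7.236 < 8.892 ≤ a1+a2=17.106 → R2 fires; Z=4 G=5 R=6 P=7
Draw 5: a1=8.442, a2=6.580, a3=1.715, a0=16.737; τ=−ln(0.5705)/16.737=0.034 → t=0.148; u2·a0=0.0989·16.737=1.655 ≤ a1=8.442 → R1 fires; Z=4 G=5 R=5 P=7
Draw 6: a1=7.035, a2=6.580, a3=1.715, a0=15.330; τ=−ln(0.2590)/15.330=0.088 → t=0.236; u2·a0=0.4480·15.330=6.868 ≤ a1=7.035 → R1 fires; Z=4 G=5 R=4 P=7
Draw 7: a1=5.628, a2=6.580, a3=1.715, a0=13.923; τ=−ln(0.7695)/13.923=0.019 → t=0.255; u2·a0=0.8164·13.923=11.367; a1=5.628 < 11.367 ≤ a1+a2=12.208 → R2 fires; Z=3 G=4 R=4 P=8
Draw 8: a1=6.432, a2=3.948, a3=1.372, a0=11.752; τ=−ln(0.0144)/11.752=0.361 → t=0.615; u2·a0=0.7794·11.752=9.160; a1=6.432 < 9.160 ≤ a1+a2=10.380 → R2 fires; Z=2 G=3 R=4 P=9
Draw 9: a1=7.236, a2=1.974, a3=1.029, a0=10.239; τ=−ln(0.6127)/10.239=0.048 → t=0.663; u2·a0=0.6022·10.239=6.166 ≤ a1=7.236 → R1 fires; Z=2 G=3 R=3 P=9
Draw 10: a1=5.427, a2=1.974, a3=1.029, a0=8.430; τ=−ln(0.5330)/8.430=0.075 → t=0.738; u2·a0=0.5457·8.430=4.600 ≤ a1=5.427 → R1 fires; Z=2 G=3 R=2 P=9
Draw 11: a1=3.618, a2=1.974, a3=1.029, a0=6.621; τ=−ln(0.3289)/6.621=0.168 → t=0.906; u2·a0=0.8356·6.621=5.533; a1=3.618 < 5.533 ≤ a1+a2=5.592 → R2 fires; Z=1 G=2 R=2 P=10
Draw 12: a1=4.020, a2=0.658, a3=0.686, a0=5.364; τ=−ln(0.5551)/5.364=0.110 → t=1.016; u2·a0=0.5413·5.364=2.904 ≤ a1=4.020 → R1 fires; Z=1 G=2 R=1 P=10
Draw 13: a1=2.010, a2=0.658, a3=0.686, a0=3.354; τ=−ln(0.5462)/3.354=0.180 → t=1.196; u2·a0=0.8229·3.354=2.760; a1+a2=2.668 < 2.760 ≤ a1+…+a3=3.354 → R3 fires; Z=1 G=1 R=3 P=10
Draw 14: a1=6.030, a2=0.329, a3=0.343, a0=6.702; τ=−ln(0.6493)/6.702=0.064 → t=1.260; u2·a0=0.3140·6.702=2.104 ≤ a1=6.030 → R1 fires; Z=1 G=1 R=2 P=10
Draw 15: a1=4.020, a2=0.329, a3=0.343, a0=4.692; τ=−ln(0.5177)/4.692=0.140 → t=1.401 > T=1.33: stop.
Read off G at T=1.33: 1

G at T = 1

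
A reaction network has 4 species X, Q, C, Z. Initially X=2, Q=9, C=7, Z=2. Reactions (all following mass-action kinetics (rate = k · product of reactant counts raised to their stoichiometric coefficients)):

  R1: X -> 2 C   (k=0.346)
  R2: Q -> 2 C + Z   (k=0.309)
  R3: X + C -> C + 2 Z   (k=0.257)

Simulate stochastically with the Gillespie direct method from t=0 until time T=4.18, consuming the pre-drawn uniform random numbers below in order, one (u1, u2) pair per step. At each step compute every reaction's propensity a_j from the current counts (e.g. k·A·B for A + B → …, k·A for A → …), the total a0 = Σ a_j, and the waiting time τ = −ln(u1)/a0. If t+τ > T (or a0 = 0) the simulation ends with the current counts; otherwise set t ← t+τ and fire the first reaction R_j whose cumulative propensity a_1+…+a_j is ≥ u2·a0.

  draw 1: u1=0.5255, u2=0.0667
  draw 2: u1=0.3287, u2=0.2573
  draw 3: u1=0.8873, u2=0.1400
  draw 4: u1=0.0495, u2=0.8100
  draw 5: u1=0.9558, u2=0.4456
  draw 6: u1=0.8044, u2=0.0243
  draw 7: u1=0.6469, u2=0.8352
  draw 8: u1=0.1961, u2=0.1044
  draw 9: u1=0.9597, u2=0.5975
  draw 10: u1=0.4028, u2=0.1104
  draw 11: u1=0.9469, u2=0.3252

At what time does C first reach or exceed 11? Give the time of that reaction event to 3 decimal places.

t=0.000: X=2 Q=9 C=7 Z=2
Draw 1: a1=0.692, a2=2.781, a3=3.598, a0=7.071; τ=−ln(0.5255)/7.071=0.091 → t=0.091; u2·a0=0.0667·7.071=0.472 ≤ a1=0.692 → R1 fires; X=1 Q=9 C=9 Z=2
Draw 2: a1=0.346, a2=2.781, a3=2.313, a0=5.440; τ=−ln(0.3287)/5.440=0.205 → t=0.296; u2·a0=0.2573·5.440=1.400; a1=0.346 < 1.400 ≤ a1+a2=3.127 → R2 fires; X=1 Q=8 C=11 Z=3
Draw 3: a1=0.346, a2=2.472, a3=2.827, a0=5.645; τ=−ln(0.8873)/5.645=0.021 → t=0.317; u2·a0=0.1400·5.645=0.790; a1=0.346 < 0.790 ≤ a1+a2=2.818 → R2 fires; X=1 Q=7 C=13 Z=4
Draw 4: a1=0.346, a2=2.163, a3=3.341, a0=5.850; τ=−ln(0.0495)/5.850=0.514 → t=0.831; u2·a0=0.8100·5.850=4.739; a1+a2=2.509 < 4.739 ≤ a1+…+a3=5.850 → R3 fires; X=0 Q=7 C=13 Z=6
Draw 5: a1=0.000, a2=2.163, a3=0.000, a0=2.163; τ=−ln(0.9558)/2.163=0.021 → t=0.851; u2·a0=0.4456·2.163=0.964; a1=0.000 < 0.964 ≤ a1+a2=2.163 → R2 fires; X=0 Q=6 C=15 Z=7
Draw 6: a1=0.000, a2=1.854, a3=0.000, a0=1.854; τ=−ln(0.8044)/1.854=0.117 → t=0.969; u2·a0=0.0243·1.854=0.045; a1=0.000 < 0.045 ≤ a1+a2=1.854 → R2 fires; X=0 Q=5 C=17 Z=8
Draw 7: a1=0.000, a2=1.545, a3=0.000, a0=1.545; τ=−ln(0.6469)/1.545=0.282 → t=1.251; u2·a0=0.8352·1.545=1.290; a1=0.000 < 1.290 ≤ a1+a2=1.545 → R2 fires; X=0 Q=4 C=19 Z=9
Draw 8: a1=0.000, a2=1.236, a3=0.000, a0=1.236; τ=−ln(0.1961)/1.236=1.318 → t=2.569; u2·a0=0.1044·1.236=0.129; a1=0.000 < 0.129 ≤ a1+a2=1.236 → R2 fires; X=0 Q=3 C=21 Z=10
Draw 9: a1=0.000, a2=0.927, a3=0.000, a0=0.927; τ=−ln(0.9597)/0.927=0.044 → t=2.613; u2·a0=0.5975·0.927=0.554; a1=0.000 < 0.554 ≤ a1+a2=0.927 → R2 fires; X=0 Q=2 C=23 Z=11
Draw 10: a1=0.000, a2=0.618, a3=0.000, a0=0.618; τ=−ln(0.4028)/0.618=1.471 → t=4.085; u2·a0=0.1104·0.618=0.068; a1=0.000 < 0.068 ≤ a1+a2=0.618 → R2 fires; X=0 Q=1 C=25 Z=12
Draw 11: a1=0.000, a2=0.309, a3=0.000, a0=0.309; τ=−ln(0.9469)/0.309=0.177 → t=4.261 > T=4.18: stop.
C first becomes ≥ 11 when it reaches 11 at the event at t=0.296.

Threshold first reached at t = 0.296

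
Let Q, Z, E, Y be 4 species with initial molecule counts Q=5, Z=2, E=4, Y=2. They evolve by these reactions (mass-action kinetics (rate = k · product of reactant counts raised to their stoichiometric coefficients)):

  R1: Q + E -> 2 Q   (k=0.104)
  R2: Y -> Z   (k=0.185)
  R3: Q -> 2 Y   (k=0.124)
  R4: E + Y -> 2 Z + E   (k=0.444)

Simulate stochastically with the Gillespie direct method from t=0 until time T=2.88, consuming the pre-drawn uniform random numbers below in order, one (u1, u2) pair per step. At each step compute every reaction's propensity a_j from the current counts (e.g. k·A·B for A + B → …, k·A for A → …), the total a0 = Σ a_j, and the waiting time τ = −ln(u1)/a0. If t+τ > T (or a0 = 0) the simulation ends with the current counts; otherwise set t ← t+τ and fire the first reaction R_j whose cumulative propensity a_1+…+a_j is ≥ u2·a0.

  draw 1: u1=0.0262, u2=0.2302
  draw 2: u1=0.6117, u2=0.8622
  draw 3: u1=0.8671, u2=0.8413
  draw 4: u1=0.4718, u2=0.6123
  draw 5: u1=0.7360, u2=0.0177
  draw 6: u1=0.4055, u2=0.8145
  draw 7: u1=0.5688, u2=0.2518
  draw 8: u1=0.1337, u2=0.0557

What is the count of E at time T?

E at T = 0

t=0.000: Q=5 Z=2 E=4 Y=2
Draw 1: a1=2.080, a2=0.370, a3=0.620, a4=3.552, a0=6.622; τ=−ln(0.0262)/6.622=0.550 → t=0.550; u2·a0=0.2302·6.622=1.524 ≤ a1=2.080 → R1 fires; Q=6 Z=2 E=3 Y=2
Draw 2: a1=1.872, a2=0.370, a3=0.744, a4=2.664, a0=5.650; τ=−ln(0.6117)/5.650=0.087 → t=0.637; u2·a0=0.8622·5.650=4.871; a1+…+a3=2.986 < 4.871 ≤ a1+…+a4=5.650 → R4 fires; Q=6 Z=4 E=3 Y=1
Draw 3: a1=1.872, a2=0.185, a3=0.744, a4=1.332, a0=4.133; τ=−ln(0.8671)/4.133=0.035 → t=0.671; u2·a0=0.8413·4.133=3.477; a1+…+a3=2.801 < 3.477 ≤ a1+…+a4=4.133 → R4 fires; Q=6 Z=6 E=3 Y=0
Draw 4: a1=1.872, a2=0.000, a3=0.744, a4=0.000, a0=2.616; τ=−ln(0.4718)/2.616=0.287 → t=0.959; u2·a0=0.6123·2.616=1.602 ≤ a1=1.872 → R1 fires; Q=7 Z=6 E=2 Y=0
Draw 5: a1=1.456, a2=0.000, a3=0.868, a4=0.000, a0=2.324; τ=−ln(0.7360)/2.324=0.132 → t=1.091; u2·a0=0.0177·2.324=0.041 ≤ a1=1.456 → R1 fires; Q=8 Z=6 E=1 Y=0
Draw 6: a1=0.832, a2=0.000, a3=0.992, a4=0.000, a0=1.824; τ=−ln(0.4055)/1.824=0.495 → t=1.585; u2·a0=0.8145·1.824=1.486; a1+a2=0.832 < 1.486 ≤ a1+…+a3=1.824 → R3 fires; Q=7 Z=6 E=1 Y=2
Draw 7: a1=0.728, a2=0.370, a3=0.868, a4=0.888, a0=2.854; τ=−ln(0.5688)/2.854=0.198 → t=1.783; u2·a0=0.2518·2.854=0.719 ≤ a1=0.728 → R1 fires; Q=8 Z=6 E=0 Y=2
Draw 8: a1=0.000, a2=0.370, a3=0.992, a4=0.000, a0=1.362; τ=−ln(0.1337)/1.362=1.477 → t=3.260 > T=2.88: stop.
Read off E at T=2.88: 0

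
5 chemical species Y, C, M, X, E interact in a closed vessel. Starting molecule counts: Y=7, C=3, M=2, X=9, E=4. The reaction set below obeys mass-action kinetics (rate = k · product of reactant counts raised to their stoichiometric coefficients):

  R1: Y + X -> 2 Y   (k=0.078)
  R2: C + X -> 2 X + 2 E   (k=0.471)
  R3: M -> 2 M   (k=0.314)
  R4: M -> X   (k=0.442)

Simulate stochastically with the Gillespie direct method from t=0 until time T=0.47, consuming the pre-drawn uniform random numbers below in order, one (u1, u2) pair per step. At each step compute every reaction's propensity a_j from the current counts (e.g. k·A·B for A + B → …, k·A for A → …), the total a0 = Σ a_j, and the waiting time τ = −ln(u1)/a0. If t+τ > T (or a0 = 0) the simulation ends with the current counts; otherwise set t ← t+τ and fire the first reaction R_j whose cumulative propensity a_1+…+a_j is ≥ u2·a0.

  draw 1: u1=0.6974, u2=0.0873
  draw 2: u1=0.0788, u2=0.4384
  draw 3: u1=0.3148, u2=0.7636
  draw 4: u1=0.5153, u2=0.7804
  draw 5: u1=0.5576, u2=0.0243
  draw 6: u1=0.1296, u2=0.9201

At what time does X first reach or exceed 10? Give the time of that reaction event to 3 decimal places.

Threshold first reached at t = 0.236

t=0.000: Y=7 C=3 M=2 X=9 E=4
Draw 1: a1=4.914, a2=12.717, a3=0.628, a4=0.884, a0=19.143; τ=−ln(0.6974)/19.143=0.019 → t=0.019; u2·a0=0.0873·19.143=1.671 ≤ a1=4.914 → R1 fires; Y=8 C=3 M=2 X=8 E=4
Draw 2: a1=4.992, a2=11.304, a3=0.628, a4=0.884, a0=17.808; τ=−ln(0.0788)/17.808=0.143 → t=0.162; u2·a0=0.4384·17.808=7.807; a1=4.992 < 7.807 ≤ a1+a2=16.296 → R2 fires; Y=8 C=2 M=2 X=9 E=6
Draw 3: a1=5.616, a2=8.478, a3=0.628, a4=0.884, a0=15.606; τ=−ln(0.3148)/15.606=0.074 → t=0.236; u2·a0=0.7636·15.606=11.917; a1=5.616 < 11.917 ≤ a1+a2=14.094 → R2 fires; Y=8 C=1 M=2 X=10 E=8
Draw 4: a1=6.240, a2=4.710, a3=0.628, a4=0.884, a0=12.462; τ=−ln(0.5153)/12.462=0.053 → t=0.289; u2·a0=0.7804·12.462=9.725; a1=6.240 < 9.725 ≤ a1+a2=10.950 → R2 fires; Y=8 C=0 M=2 X=11 E=10
Draw 5: a1=6.864, a2=0.000, a3=0.628, a4=0.884, a0=8.376; τ=−ln(0.5576)/8.376=0.070 → t=0.359; u2·a0=0.0243·8.376=0.204 ≤ a1=6.864 → R1 fires; Y=9 C=0 M=2 X=10 E=10
Draw 6: a1=7.020, a2=0.000, a3=0.628, a4=0.884, a0=8.532; τ=−ln(0.1296)/8.532=0.239 → t=0.598 > T=0.47: stop.
X first becomes ≥ 10 when it reaches 10 at the event at t=0.236.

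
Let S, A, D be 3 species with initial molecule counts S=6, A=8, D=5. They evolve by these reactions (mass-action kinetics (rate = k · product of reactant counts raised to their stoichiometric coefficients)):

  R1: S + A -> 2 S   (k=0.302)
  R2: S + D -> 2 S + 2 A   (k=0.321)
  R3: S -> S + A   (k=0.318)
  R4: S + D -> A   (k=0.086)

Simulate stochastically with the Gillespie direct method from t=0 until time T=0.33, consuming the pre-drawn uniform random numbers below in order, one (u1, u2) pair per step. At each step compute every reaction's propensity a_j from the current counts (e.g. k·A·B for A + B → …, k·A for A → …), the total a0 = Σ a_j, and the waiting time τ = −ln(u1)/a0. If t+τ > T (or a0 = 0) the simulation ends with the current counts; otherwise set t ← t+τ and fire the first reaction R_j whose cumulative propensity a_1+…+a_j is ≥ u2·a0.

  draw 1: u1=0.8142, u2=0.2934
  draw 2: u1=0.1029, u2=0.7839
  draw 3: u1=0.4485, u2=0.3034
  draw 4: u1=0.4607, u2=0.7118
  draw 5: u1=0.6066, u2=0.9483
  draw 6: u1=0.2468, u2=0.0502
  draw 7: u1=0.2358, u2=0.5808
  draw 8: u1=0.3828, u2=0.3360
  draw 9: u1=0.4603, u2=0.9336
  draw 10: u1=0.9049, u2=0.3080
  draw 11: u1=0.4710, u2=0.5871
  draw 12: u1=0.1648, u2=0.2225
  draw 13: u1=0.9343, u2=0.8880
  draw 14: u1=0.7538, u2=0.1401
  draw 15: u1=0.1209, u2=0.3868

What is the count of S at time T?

S at T = 16

t=0.000: S=6 A=8 D=5
Draw 1: a1=14.496, a2=9.630, a3=1.908, a4=2.580, a0=28.614; τ=−ln(0.8142)/28.614=0.007 → t=0.007; u2·a0=0.2934·28.614=8.395 ≤ a1=14.496 → R1 fires; S=7 A=7 D=5
Draw 2: a1=14.798, a2=11.235, a3=2.226, a4=3.010, a0=31.269; τ=−ln(0.1029)/31.269=0.073 → t=0.080; u2·a0=0.7839·31.269=24.512; a1=14.798 < 24.512 ≤ a1+a2=26.033 → R2 fires; S=8 A=9 D=4
Draw 3: a1=21.744, a2=10.272, a3=2.544, a4=2.752, a0=37.312; τ=−ln(0.4485)/37.312=0.021 → t=0.101; u2·a0=0.3034·37.312=11.320 ≤ a1=21.744 → R1 fires; S=9 A=8 D=4
Draw 4: a1=21.744, a2=11.556, a3=2.862, a4=3.096, a0=39.258; τ=−ln(0.4607)/39.258=0.020 → t=0.121; u2·a0=0.7118·39.258=27.944; a1=21.744 < 27.944 ≤ a1+a2=33.300 → R2 fires; S=10 A=10 D=3
Draw 5: a1=30.200, a2=9.630, a3=3.180, a4=2.580, a0=45.590; τ=−ln(0.6066)/45.590=0.011 → t=0.132; u2·a0=0.9483·45.590=43.233; a1+…+a3=43.010 < 43.233 ≤ a1+…+a4=45.590 → R4 fires; S=9 A=11 D=2
Draw 6: a1=29.898, a2=5.778, a3=2.862, a4=1.548, a0=40.086; τ=−ln(0.2468)/40.086=0.035 → t=0.167; u2·a0=0.0502·40.086=2.012 ≤ a1=29.898 → R1 fires; S=10 A=10 D=2
Draw 7: a1=30.200, a2=6.420, a3=3.180, a4=1.720, a0=41.520; τ=−ln(0.2358)/41.520=0.035 → t=0.202; u2·a0=0.5808·41.520=24.115 ≤ a1=30.200 → R1 fires; S=11 A=9 D=2
Draw 8: a1=29.898, a2=7.062, a3=3.498, a4=1.892, a0=42.350; τ=−ln(0.3828)/42.350=0.023 → t=0.224; u2·a0=0.3360·42.350=14.230 ≤ a1=29.898 → R1 fires; S=12 A=8 D=2
Draw 9: a1=28.992, a2=7.704, a3=3.816, a4=2.064, a0=42.576; τ=−ln(0.4603)/42.576=0.018 → t=0.243; u2·a0=0.9336·42.576=39.749; a1+a2=36.696 < 39.749 ≤ a1+…+a3=40.512 → R3 fires; S=12 A=9 D=2
Draw 10: a1=32.616, a2=7.704, a3=3.816, a4=2.064, a0=46.200; τ=−ln(0.9049)/46.200=0.002 → t=0.245; u2·a0=0.3080·46.200=14.230 ≤ a1=32.616 → R1 fires; S=13 A=8 D=2
Draw 11: a1=31.408, a2=8.346, a3=4.134, a4=2.236, a0=46.124; τ=−ln(0.4710)/46.124=0.016 → t=0.261; u2·a0=0.5871·46.124=27.079 ≤ a1=31.408 → R1 fires; S=14 A=7 D=2
Draw 12: a1=29.596, a2=8.988, a3=4.452, a4=2.408, a0=45.444; τ=−ln(0.1648)/45.444=0.040 → t=0.301; u2·a0=0.2225·45.444=10.111 ≤ a1=29.596 → R1 fires; S=15 A=6 D=2
Draw 13: a1=27.180, a2=9.630, a3=4.770, a4=2.580, a0=44.160; τ=−ln(0.9343)/44.160=0.002 → t=0.302; u2·a0=0.8880·44.160=39.214; a1+a2=36.810 < 39.214 ≤ a1+…+a3=41.580 → R3 fires; S=15 A=7 D=2
Draw 14: a1=31.710, a2=9.630, a3=4.770, a4=2.580, a0=48.690; τ=−ln(0.7538)/48.690=0.006 → t=0.308; u2·a0=0.1401·48.690=6.821 ≤ a1=31.710 → R1 fires; S=16 A=6 D=2
Draw 15: a1=28.992, a2=10.272, a3=5.088, a4=2.752, a0=47.104; τ=−ln(0.1209)/47.104=0.045 → t=0.353 > T=0.33: stop.
Read off S at T=0.33: 16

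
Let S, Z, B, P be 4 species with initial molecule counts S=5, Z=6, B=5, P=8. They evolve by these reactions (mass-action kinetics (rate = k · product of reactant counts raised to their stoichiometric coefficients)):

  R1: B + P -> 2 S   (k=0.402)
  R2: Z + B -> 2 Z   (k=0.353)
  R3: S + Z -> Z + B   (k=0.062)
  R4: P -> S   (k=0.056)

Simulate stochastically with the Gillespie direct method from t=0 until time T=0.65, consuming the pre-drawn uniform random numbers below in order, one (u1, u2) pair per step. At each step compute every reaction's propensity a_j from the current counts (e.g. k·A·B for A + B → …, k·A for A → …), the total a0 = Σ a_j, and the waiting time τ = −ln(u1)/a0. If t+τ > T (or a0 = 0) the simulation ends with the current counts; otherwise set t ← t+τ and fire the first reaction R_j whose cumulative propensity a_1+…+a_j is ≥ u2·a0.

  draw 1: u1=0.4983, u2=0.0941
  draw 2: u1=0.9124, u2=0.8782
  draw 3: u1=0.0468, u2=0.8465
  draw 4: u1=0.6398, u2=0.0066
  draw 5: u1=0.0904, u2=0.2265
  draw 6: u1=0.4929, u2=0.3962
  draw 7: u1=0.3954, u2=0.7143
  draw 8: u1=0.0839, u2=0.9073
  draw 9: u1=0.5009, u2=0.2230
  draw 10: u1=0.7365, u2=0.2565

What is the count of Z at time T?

Z at T = 8

t=0.000: S=5 Z=6 B=5 P=8
Draw 1: a1=16.080, a2=10.590, a3=1.860, a4=0.448, a0=28.978; τ=−ln(0.4983)/28.978=0.024 → t=0.024; u2·a0=0.0941·28.978=2.727 ≤ a1=16.080 → R1 fires; S=7 Z=6 B=4 P=7
Draw 2: a1=11.256, a2=8.472, a3=2.604, a4=0.392, a0=22.724; τ=−ln(0.9124)/22.724=0.004 → t=0.028; u2·a0=0.8782·22.724=19.956; a1+a2=19.728 < 19.956 ≤ a1+…+a3=22.332 → R3 fires; S=6 Z=6 B=5 P=7
Draw 3: a1=14.070, a2=10.590, a3=2.232, a4=0.392, a0=27.284; τ=−ln(0.0468)/27.284=0.112 → t=0.140; u2·a0=0.8465·27.284=23.096; a1=14.070 < 23.096 ≤ a1+a2=24.660 → R2 fires; S=6 Z=7 B=4 P=7
Draw 4: a1=11.256, a2=9.884, a3=2.604, a4=0.392, a0=24.136; τ=−ln(0.6398)/24.136=0.019 → t=0.159; u2·a0=0.0066·24.136=0.159 ≤ a1=11.256 → R1 fires; S=8 Z=7 B=3 P=6
Draw 5: a1=7.236, a2=7.413, a3=3.472, a4=0.336, a0=18.457; τ=−ln(0.0904)/18.457=0.130 → t=0.289; u2·a0=0.2265·18.457=4.181 ≤ a1=7.236 → R1 fires; S=10 Z=7 B=2 P=5
Draw 6: a1=4.020, a2=4.942, a3=4.340, a4=0.280, a0=13.582; τ=−ln(0.4929)/13.582=0.052 → t=0.341; u2·a0=0.3962·13.582=5.381; a1=4.020 < 5.381 ≤ a1+a2=8.962 → R2 fires; S=10 Z=8 B=1 P=5
Draw 7: a1=2.010, a2=2.824, a3=4.960, a4=0.280, a0=10.074; τ=−ln(0.3954)/10.074=0.092 → t=0.433; u2·a0=0.7143·10.074=7.196; a1+a2=4.834 < 7.196 ≤ a1+…+a3=9.794 → R3 fires; S=9 Z=8 B=2 P=5
Draw 8: a1=4.020, a2=5.648, a3=4.464, a4=0.280, a0=14.412; τ=−ln(0.0839)/14.412=0.172 → t=0.605; u2·a0=0.9073·14.412=13.076; a1+a2=9.668 < 13.076 ≤ a1+…+a3=14.132 → R3 fires; S=8 Z=8 B=3 P=5
Draw 9: a1=6.030, a2=8.472, a3=3.968, a4=0.280, a0=18.750; τ=−ln(0.5009)/18.750=0.037 → t=0.642; u2·a0=0.2230·18.750=4.181 ≤ a1=6.030 → R1 fires; S=10 Z=8 B=2 P=4
Draw 10: a1=3.216, a2=5.648, a3=4.960, a4=0.224, a0=14.048; τ=−ln(0.7365)/14.048=0.022 → t=0.664 > T=0.65: stop.
Read off Z at T=0.65: 8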